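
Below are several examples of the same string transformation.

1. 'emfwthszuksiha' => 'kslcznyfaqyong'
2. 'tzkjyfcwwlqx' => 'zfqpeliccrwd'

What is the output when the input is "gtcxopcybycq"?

What's happening: shift every letter 6 places forward in the alphabet (wrapping around).
On "gtcxopcybycq" that produces "mziduvieheiw".

mziduvieheiw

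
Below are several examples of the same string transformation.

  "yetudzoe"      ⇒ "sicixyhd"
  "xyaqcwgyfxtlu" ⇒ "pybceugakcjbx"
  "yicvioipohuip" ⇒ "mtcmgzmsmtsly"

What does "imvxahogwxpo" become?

tsmqzbelskab

In each case the input is transformed by: shift every letter 4 places forward in the alphabet (wrapping around), then move the last 2 characters to the front (rotate right by 2).
On "imvxahogwxpo": the first step gives "mqzbelskabts", and the second then gives "tsmqzbelskab".
(Check on "yetudzoe": → "cixyhdsi" → "sicixyhd" ✓)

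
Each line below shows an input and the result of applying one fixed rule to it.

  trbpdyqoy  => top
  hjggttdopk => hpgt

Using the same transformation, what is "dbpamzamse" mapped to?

dsaz

What's happening: take characters alternately from the front and the back (1st, last, 2nd, 2nd-last, ...), then keep one character in every 3, starting at position 1 (positions 1st, 4th, 7th, ...).
On "dbpamzamse" that produces "dsaz".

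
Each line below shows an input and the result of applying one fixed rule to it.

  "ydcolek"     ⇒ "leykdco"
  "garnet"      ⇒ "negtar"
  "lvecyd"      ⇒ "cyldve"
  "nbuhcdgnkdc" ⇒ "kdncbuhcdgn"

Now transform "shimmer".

Rule — swap the first and last characters, then move the last 3 characters to the front (rotate right by 3).
For "shimmer", step one produces "rhimmes"; step two turns that into "mesrhim".

mesrhim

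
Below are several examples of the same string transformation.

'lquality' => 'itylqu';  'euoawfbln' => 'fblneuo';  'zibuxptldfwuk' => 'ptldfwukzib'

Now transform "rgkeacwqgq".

What's happening: move the first 3 characters to the end (rotate left by 3), then delete the first 2 characters.
For "rgkeacwqgq", step one produces "eacwqgqrgk"; step two turns that into "cwqgqrgk".

cwqgqrgk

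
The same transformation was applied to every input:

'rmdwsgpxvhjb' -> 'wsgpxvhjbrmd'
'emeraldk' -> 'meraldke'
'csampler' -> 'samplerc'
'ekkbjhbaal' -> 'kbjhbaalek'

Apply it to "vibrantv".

ibrantvv

Looking at the pairs, the operation is to move the last 3 characters to the front (rotate right by 3), then swap the front and back halves of the string.
On "vibrantv": the first step gives "ntvvibra", and the second then gives "ibrantvv".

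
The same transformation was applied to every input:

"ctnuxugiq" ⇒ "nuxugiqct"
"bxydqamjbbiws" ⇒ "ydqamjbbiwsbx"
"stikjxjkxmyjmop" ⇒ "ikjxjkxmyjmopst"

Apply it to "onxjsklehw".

Rule — move the first 2 characters to the end (rotate left by 2).
For "onxjsklehw" the result is "xjsklehwon".

xjsklehwon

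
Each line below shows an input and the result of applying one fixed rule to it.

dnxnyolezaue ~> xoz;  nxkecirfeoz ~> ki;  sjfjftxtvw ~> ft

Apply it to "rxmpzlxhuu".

Looking at the pairs, the operation is to delete the last 3 characters, then keep one character in every 3, starting at position 3 (positions 3rd, 6th, 9th, ...).
Starting from "rxmpzlxhuu": after the first operation, "rxmpzlx"; after the second, "ml".
(Check on "dnxnyolezaue": → "dnxnyolez" → "xoz" ✓)

ml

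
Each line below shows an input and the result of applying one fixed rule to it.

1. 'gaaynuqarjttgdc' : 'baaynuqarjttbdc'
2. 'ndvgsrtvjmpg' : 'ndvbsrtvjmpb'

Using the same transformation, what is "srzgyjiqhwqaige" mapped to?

Each output is the input with this applied: replace every "g" with "b".
Applying that to "srzgyjiqhwqaige" gives "srzbyjiqhwqaibe".

srzbyjiqhwqaibe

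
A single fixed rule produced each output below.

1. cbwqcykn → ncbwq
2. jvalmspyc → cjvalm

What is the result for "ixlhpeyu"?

Rule — move the last character to the front, then delete the last 3 characters.
Applying both steps to "ixlhpeyu": "uixlhpey", then "uixlh".

uixlh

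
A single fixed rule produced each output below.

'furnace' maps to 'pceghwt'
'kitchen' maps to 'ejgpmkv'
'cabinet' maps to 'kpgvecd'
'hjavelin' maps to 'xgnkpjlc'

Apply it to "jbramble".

codngldt

Looking at the pairs, the operation is to shift every letter 2 places forward in the alphabet (wrapping around), then move the first 3 characters to the end (rotate left by 3).
Working it through for "jbramble": intermediate "ldtcodng", final "codngldt".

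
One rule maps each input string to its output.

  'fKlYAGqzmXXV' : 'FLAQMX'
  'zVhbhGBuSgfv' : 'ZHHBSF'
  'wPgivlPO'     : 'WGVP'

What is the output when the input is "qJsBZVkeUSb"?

The pattern: keep every other character starting from the first (positions 1st, 3rd, 5th, ...), then convert every letter to uppercase.
Doing the same to "qJsBZVkeUSb": "QSZKUB".

QSZKUB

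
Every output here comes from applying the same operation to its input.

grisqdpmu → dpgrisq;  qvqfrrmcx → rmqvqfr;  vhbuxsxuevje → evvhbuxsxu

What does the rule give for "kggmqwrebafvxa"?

fvkggmqwreba

The transformation: delete the last 2 characters, then move the last 2 characters to the front (rotate right by 2).
"kggmqwrebafvxa" → "kggmqwrebafv" → "fvkggmqwreba".
(Check on "vhbuxsxuevje": → "vhbuxsxuev" → "evvhbuxsxu" ✓)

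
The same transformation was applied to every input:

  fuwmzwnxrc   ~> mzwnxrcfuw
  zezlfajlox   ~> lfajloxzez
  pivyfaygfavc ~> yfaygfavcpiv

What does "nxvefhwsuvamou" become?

efhwsuvamounxv

In each case the input is transformed by: move the first 3 characters to the end (rotate left by 3).
"nxvefhwsuvamou" → "efhwsuvamounxv".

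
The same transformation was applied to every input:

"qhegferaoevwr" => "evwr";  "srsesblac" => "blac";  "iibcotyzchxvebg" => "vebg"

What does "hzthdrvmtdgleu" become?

Rule — keep only the last 4 characters.
Applying that to "hzthdrvmtdgleu" gives "gleu".

gleu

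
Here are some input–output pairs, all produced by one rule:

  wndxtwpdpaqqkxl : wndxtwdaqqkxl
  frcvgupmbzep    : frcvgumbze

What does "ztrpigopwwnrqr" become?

Each output is the input with this applied: remove every "p".
"ztrpigopwwnrqr" → "ztrigowwnrqr".

ztrigowwnrqr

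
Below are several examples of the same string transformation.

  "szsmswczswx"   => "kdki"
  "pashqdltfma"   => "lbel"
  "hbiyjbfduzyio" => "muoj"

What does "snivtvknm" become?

yey

The pattern: shift every letter 11 places forward in the alphabet (wrapping around), then keep one character in every 3, starting at position 2 (positions 2nd, 5th, 8th, ...).
Starting from "snivtvknm": after the first operation, "dytgegvyx"; after the second, "yey".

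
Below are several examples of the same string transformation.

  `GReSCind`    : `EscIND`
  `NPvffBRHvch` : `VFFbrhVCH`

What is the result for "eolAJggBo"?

LajGGbO

The pattern: flip the case of every letter, then delete the first 2 characters.
"eolAJggBo" → "EOLajGGbO" → "LajGGbO".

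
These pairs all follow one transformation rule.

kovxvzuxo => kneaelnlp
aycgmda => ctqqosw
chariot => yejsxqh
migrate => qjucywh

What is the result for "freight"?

Looking at the pairs, the operation is to shift every letter 10 places backward in the alphabet (wrapping around), then move the last 3 characters to the front (rotate right by 3).
On "freight": the first step gives "vhuywxj", and the second then gives "wxjvhuy".
(Check on "migrate": → "cywhqju" → "qjucywh" ✓)

wxjvhuy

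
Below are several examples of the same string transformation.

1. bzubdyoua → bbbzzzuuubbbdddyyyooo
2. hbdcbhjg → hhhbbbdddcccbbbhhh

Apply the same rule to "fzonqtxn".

What's happening: delete the last 2 characters, then repeat every character 3 times.
Starting from "fzonqtxn": after the first operation, "fzonqt"; after the second, "fffzzzooonnnqqqttt".

fffzzzooonnnqqqttt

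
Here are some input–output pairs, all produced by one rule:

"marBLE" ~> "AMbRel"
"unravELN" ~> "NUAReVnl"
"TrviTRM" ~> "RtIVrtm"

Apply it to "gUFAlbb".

Looking at the pairs, the operation is to flip the case of every letter, then swap each adjacent pair of characters (1↔2, 3↔4, ...).
On "gUFAlbb": the first step gives "GufaLBB", and the second then gives "uGafBLB".

uGafBLB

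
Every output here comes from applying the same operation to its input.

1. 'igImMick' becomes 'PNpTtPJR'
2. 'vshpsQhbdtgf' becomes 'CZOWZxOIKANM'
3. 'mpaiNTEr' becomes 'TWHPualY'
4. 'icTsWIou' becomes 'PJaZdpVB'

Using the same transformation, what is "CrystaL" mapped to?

The rule is to shift every letter 7 places forward in the alphabet (wrapping around), then flip the case of every letter.
Doing the same to "CrystaL": "jYFZAHs".

jYFZAHs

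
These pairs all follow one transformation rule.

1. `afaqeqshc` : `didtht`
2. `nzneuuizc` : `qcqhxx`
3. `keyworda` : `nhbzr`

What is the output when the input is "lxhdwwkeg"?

The transformation: shift every letter 3 places forward in the alphabet (wrapping around), then delete the last 3 characters.
"lxhdwwkeg" → "oakgzznhj" → "oakgzz".
(Check on "keyworda": → "nhbzrugd" → "nhbzr" ✓)

oakgzz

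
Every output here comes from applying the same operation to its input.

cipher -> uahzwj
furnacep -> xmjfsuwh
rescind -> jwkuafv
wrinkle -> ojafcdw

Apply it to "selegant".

kwdwysfl

Looking at the pairs, the operation is to shift every letter 8 places backward in the alphabet (wrapping around).
On "selegant" that produces "kwdwysfl".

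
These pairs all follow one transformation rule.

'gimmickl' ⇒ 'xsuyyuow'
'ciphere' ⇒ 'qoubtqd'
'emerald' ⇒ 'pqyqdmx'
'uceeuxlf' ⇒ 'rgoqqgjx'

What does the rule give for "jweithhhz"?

lviqufttt

Each output is the input with this applied: shift every letter 12 places forward in the alphabet (wrapping around), then move the last character to the front.
On "jweithhhz": the first step gives "viquftttl", and the second then gives "lviqufttt".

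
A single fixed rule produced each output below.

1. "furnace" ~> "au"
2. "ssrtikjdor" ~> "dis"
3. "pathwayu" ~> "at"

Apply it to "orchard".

ar

What's happening: reverse the string, then keep one character in every 3, starting at position 3 (positions 3rd, 6th, 9th, ...).
"orchard" → "drahcro" → "ar".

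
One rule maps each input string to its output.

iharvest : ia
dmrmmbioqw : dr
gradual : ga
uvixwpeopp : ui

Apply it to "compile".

Rule — keep every other character starting from the first (positions 1st, 3rd, 5th, ...), then keep only the first 2 characters.
Starting from "compile": after the first operation, "cmie"; after the second, "cm".

cm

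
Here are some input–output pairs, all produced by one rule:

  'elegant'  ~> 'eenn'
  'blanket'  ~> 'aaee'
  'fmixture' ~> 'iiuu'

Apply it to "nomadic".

mmii

The rule is to keep one character in every 3, starting at position 3 (positions 3rd, 6th, 9th, ...), then double every character.
Applying both steps to "nomadic": "mi", then "mmii".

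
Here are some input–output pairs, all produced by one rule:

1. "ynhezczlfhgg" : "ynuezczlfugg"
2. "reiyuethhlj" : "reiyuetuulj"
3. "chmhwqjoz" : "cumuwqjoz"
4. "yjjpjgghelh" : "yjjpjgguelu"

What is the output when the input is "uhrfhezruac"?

uurfuezruac

What's happening: replace every "h" with "u".
For "uhrfhezruac" the result is "uurfuezruac".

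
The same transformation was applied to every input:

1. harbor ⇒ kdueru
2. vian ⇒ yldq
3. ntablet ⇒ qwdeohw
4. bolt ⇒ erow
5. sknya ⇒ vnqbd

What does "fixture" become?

ilawxuh

Each output is the input with this applied: shift every letter 3 places forward in the alphabet (wrapping around).
Applying that to "fixture" gives "ilawxuh".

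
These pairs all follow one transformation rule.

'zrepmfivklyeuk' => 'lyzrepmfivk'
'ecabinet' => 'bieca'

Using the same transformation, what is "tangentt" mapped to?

getan

In each case the input is transformed by: delete the last 3 characters, then move the last 2 characters to the front (rotate right by 2).
On "tangentt": the first step gives "tange", and the second then gives "getan".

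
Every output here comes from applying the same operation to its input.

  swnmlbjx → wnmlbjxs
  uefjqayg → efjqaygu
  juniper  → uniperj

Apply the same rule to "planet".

The transformation: move the first character to the end.
For "planet" the result is "lanetp".

lanetp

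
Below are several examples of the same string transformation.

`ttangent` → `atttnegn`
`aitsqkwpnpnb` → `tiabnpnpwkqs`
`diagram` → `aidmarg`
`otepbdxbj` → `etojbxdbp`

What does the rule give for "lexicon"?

xelnoci

What's happening: move the first 3 characters to the end (rotate left by 3), then reverse the string.
Applying both steps to "lexicon": "iconlex", then "xelnoci".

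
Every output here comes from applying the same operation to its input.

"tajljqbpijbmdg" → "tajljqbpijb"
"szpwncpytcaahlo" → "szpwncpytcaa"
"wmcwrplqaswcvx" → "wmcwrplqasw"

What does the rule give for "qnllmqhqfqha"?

What's happening: delete the last 3 characters.
So "qnllmqhqfqha" becomes "qnllmqhqf".

qnllmqhqf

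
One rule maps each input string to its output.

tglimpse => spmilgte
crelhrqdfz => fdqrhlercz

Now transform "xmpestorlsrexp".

xerslrotsepmxp

Looking at the pairs, the operation is to reverse the string, then move the first character to the end.
Applying both steps to "xmpestorlsrexp": "pxerslrotsepmx", then "xerslrotsepmxp".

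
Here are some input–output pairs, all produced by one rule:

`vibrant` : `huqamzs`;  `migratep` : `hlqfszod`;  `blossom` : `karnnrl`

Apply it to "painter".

zomhdsq

Each output is the input with this applied: swap each adjacent pair of characters (1↔2, 3↔4, ...), then shift every letter 1 place backward in the alphabet (wrapping around).
On "painter": the first step gives "apnietr", and the second then gives "zomhdsq".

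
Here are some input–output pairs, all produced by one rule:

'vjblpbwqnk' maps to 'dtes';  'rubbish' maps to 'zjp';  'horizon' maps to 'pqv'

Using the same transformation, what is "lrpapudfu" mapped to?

In each case the input is transformed by: keep one character in every 3, starting at position 1 (positions 1st, 4th, 7th, ...), then shift every letter 8 places forward in the alphabet (wrapping around).
So "lrpapudfu" becomes "til".

til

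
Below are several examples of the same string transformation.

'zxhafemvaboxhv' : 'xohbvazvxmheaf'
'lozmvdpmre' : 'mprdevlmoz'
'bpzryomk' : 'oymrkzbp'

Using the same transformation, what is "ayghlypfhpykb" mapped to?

ypkhbfapyyglh

Looking at the pairs, the operation is to move the last 3 characters to the front (rotate right by 3), then take characters alternately from the front and the back (1st, last, 2nd, 2nd-last, ...).
On "ayghlypfhpykb": the first step gives "ykbayghlypfhp", and the second then gives "ypkhbfapyyglh".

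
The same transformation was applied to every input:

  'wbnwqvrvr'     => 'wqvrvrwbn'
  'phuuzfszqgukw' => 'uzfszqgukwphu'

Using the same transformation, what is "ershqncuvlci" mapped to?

Looking at the pairs, the operation is to move the first 3 characters to the end (rotate left by 3).
So "ershqncuvlci" becomes "hqncuvlciers".

hqncuvlciers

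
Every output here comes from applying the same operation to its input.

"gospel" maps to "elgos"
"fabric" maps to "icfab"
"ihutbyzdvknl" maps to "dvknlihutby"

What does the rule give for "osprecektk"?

ektkospre

Rule — swap the front and back halves of the string, then delete the first character.
On "osprecektk": the first step gives "cektkospre", and the second then gives "ektkospre".
(Check on "gospel": → "pelgos" → "elgos" ✓)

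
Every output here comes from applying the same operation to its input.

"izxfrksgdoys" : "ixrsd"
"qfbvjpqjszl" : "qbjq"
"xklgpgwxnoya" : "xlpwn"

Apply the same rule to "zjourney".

zor

In each case the input is transformed by: delete the last 3 characters, then keep every other character starting from the first (positions 1st, 3rd, 5th, ...).
Applying both steps to "zjourney": "zjour", then "zor".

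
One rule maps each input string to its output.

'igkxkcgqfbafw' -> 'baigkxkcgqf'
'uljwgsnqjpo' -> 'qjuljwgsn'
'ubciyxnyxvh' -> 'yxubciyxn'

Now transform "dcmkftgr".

The rule is to delete the last 2 characters, then move the last 2 characters to the front (rotate right by 2).
Starting from "dcmkftgr": after the first operation, "dcmkft"; after the second, "ftdcmk".

ftdcmk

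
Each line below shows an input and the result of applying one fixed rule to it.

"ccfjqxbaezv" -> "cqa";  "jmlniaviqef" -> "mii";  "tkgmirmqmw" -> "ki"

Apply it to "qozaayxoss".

oa

The pattern: delete the last 3 characters, then keep one character in every 3, starting at position 2 (positions 2nd, 5th, 8th, ...).
Applying that to "qozaayxoss" gives "oa".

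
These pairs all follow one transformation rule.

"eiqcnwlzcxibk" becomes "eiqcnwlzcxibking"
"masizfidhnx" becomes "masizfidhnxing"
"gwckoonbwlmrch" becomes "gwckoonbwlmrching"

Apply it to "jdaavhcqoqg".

In each case the input is transformed by: append "ing".
So "jdaavhcqoqg" becomes "jdaavhcqoqging".

jdaavhcqoqging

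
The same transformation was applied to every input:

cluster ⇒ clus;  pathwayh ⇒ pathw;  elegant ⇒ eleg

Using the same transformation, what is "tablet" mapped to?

What's happening: delete the last 3 characters.
Doing the same to "tablet": "tab".

tab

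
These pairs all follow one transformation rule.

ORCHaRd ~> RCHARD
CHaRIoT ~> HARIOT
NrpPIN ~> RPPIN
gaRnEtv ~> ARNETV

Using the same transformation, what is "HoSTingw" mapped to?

The transformation: delete the first character, then convert every letter to uppercase.
Applying both steps to "HoSTingw": "oSTingw", then "OSTINGW".

OSTINGW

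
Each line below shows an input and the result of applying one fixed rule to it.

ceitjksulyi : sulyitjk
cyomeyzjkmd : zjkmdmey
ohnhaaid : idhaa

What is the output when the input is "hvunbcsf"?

sfnbc

The pattern: delete the first 3 characters, then move the first 3 characters to the end (rotate left by 3).
On "hvunbcsf": the first step gives "nbcsf", and the second then gives "sfnbc".
(Check on "cyomeyzjkmd": → "meyzjkmd" → "zjkmdmey" ✓)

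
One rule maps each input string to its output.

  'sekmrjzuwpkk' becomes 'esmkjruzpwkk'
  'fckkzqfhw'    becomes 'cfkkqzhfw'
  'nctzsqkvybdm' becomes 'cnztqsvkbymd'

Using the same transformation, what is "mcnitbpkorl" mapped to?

cminbtkprol

Rule — swap each adjacent pair of characters (1↔2, 3↔4, ...).
"mcnitbpkorl" → "cminbtkprol".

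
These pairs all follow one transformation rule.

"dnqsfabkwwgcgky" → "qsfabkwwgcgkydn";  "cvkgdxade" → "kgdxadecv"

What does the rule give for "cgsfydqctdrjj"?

sfydqctdrjjcg

What's happening: move the first 2 characters to the end (rotate left by 2).
Doing the same to "cgsfydqctdrjj": "sfydqctdrjjcg".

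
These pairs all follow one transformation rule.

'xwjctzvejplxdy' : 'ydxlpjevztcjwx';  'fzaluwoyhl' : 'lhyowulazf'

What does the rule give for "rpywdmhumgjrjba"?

abjrjgmuhmdwypr

What's happening: reverse the string.
"rpywdmhumgjrjba" → "abjrjgmuhmdwypr".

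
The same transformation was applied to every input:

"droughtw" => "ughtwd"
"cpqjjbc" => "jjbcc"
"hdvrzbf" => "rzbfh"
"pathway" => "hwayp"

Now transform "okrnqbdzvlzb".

What's happening: move the first 3 characters to the end (rotate left by 3), then delete the last 2 characters.
"okrnqbdzvlzb" → "nqbdzvlzbokr" → "nqbdzvlzbo".

nqbdzvlzbo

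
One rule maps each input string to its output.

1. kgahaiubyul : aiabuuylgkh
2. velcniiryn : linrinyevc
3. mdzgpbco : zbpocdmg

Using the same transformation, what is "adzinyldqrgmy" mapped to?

The transformation: swap each adjacent pair of characters (1↔2, 3↔4, ...), then move the first 3 characters to the end (rotate left by 3).
"adzinyldqrgmy" → "zyndlrqmgydai".

zyndlrqmgydai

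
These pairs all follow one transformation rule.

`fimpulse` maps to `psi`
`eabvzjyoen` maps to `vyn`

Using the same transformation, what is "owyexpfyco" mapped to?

efo

What's happening: move the first 2 characters to the end (rotate left by 2), then keep one character in every 3, starting at position 2 (positions 2nd, 5th, 8th, ...).
"owyexpfyco" → "yexpfycoow" → "efo".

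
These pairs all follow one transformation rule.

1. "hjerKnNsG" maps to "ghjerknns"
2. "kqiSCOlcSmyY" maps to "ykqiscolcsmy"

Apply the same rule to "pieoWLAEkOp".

ppieowlaeko

The rule is to move the last character to the front, then convert every letter to lowercase.
Applying both steps to "pieoWLAEkOp": "ppieoWLAEkO", then "ppieowlaeko".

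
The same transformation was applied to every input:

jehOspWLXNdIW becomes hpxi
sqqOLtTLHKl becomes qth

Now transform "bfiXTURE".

What's happening: keep one character in every 3, starting at position 3 (positions 3rd, 6th, 9th, ...), then convert every letter to lowercase.
Working it through for "bfiXTURE": intermediate "iU", final "iu".

iu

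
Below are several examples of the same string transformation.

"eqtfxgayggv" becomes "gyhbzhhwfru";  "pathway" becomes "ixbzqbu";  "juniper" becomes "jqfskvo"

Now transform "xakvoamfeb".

wpbngfcybl

What's happening: move the first 3 characters to the end (rotate left by 3), then shift every letter 1 place forward in the alphabet (wrapping around).
For "xakvoamfeb", step one produces "voamfebxak"; step two turns that into "wpbngfcybl".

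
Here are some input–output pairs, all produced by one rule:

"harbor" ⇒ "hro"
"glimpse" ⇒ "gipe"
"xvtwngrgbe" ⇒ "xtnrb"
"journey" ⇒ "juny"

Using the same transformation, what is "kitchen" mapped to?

kthn

The transformation: keep every other character starting from the first (positions 1st, 3rd, 5th, ...).
On "kitchen" that produces "kthn".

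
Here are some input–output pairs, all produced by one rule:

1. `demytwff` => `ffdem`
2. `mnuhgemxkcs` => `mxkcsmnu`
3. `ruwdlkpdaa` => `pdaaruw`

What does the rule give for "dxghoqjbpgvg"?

What's happening: move the first 3 characters to the end (rotate left by 3), then delete the first 3 characters.
Starting from "dxghoqjbpgvg": after the first operation, "hoqjbpgvgdxg"; after the second, "jbpgvgdxg".
(Check on "ruwdlkpdaa": → "dlkpdaaruw" → "pdaaruw" ✓)

jbpgvgdxg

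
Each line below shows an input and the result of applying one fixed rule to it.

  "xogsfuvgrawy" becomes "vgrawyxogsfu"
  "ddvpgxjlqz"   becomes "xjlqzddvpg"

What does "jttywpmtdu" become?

pmtdujttyw

The pattern: swap the front and back halves of the string.
So "jttywpmtdu" becomes "pmtdujttyw".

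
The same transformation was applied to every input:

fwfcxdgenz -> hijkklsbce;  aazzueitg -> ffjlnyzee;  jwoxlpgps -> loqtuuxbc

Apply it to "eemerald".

What's happening: sort the characters into alphabetical order, then shift every letter 5 places forward in the alphabet (wrapping around).
Applying both steps to "eemerald": "adeeelmr", then "fijjjqrw".

fijjjqrw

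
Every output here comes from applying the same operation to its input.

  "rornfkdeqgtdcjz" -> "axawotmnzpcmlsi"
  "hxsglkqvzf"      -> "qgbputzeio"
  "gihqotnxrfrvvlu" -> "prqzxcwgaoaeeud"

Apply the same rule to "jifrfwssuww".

What's happening: shift every letter 9 places forward in the alphabet (wrapping around).
So "jifrfwssuww" becomes "sroaofbbdff".

sroaofbbdff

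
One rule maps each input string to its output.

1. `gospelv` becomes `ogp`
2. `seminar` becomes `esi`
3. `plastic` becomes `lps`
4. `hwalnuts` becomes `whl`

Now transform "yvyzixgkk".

The transformation: swap each adjacent pair of characters (1↔2, 3↔4, ...), then keep only the first 3 characters.
Starting from "yvyzixgkk": after the first operation, "vyzyxikgk"; after the second, "vyz".
(Check on "hwalnuts": → "whlaunst" → "whl" ✓)

vyz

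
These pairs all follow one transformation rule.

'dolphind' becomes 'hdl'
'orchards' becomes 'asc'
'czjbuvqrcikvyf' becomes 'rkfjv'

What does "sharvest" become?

In each case the input is transformed by: swap the front and back halves of the string, then keep one character in every 3, starting at position 1 (positions 1st, 4th, 7th, ...).
Working it through for "sharvest": intermediate "vestshar", final "vta".
(Check on "dolphind": → "hinddolp" → "hdl" ✓)

vta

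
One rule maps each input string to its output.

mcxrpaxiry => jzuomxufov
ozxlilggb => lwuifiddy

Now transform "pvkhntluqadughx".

Rule — shift every letter 3 places backward in the alphabet (wrapping around).
On "pvkhntluqadughx" that produces "mshekqirnxardeu".

mshekqirnxardeu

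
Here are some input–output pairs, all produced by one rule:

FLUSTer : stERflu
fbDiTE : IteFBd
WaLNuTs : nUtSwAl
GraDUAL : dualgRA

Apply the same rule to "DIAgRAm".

GraMdia

Each output is the input with this applied: move the first 3 characters to the end (rotate left by 3), then flip the case of every letter.
Starting from "DIAgRAm": after the first operation, "gRAmDIA"; after the second, "GraMdia".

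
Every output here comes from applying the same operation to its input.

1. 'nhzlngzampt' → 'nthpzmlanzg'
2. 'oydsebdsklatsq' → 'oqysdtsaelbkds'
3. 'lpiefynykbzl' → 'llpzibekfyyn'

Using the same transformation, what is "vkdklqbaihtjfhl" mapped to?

vlkhdfkjltqhbia

The rule is to take characters alternately from the front and the back (1st, last, 2nd, 2nd-last, ...).
Doing the same to "vkdklqbaihtjfhl": "vlkhdfkjltqhbia".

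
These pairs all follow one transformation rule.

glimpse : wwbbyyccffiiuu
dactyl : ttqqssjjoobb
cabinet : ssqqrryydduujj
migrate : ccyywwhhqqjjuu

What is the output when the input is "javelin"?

zzqqlluubbyydd

In each case the input is transformed by: shift every letter 10 places backward in the alphabet (wrapping around), then double every character.
"javelin" → "zqlubyd" → "zzqqlluubbyydd".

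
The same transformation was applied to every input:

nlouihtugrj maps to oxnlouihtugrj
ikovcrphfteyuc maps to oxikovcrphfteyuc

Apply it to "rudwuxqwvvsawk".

oxrudwuxqwvvsawk

Each output is the input with this applied: prepend "ox".
On "rudwuxqwvvsawk" that produces "oxrudwuxqwvvsawk".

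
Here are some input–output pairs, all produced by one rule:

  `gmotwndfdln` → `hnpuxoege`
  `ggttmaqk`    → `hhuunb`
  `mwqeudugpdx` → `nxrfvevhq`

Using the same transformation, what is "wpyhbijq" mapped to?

What's happening: delete the last 2 characters, then shift every letter 1 place forward in the alphabet (wrapping around).
"wpyhbijq" → "xqzicj".
(Check on "ggttmaqk": → "ggttma" → "hhuunb" ✓)

xqzicj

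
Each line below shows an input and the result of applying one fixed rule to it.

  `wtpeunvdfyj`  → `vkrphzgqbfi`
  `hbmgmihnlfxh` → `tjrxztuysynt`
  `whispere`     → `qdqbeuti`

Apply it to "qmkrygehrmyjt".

fvkydtqskdwyc

Each output is the input with this applied: reverse the string, then shift every letter 12 places forward in the alphabet (wrapping around).
"qmkrygehrmyjt" → "tjymrhegyrkmq" → "fvkydtqskdwyc".
(Check on "whispere": → "erepsihw" → "qdqbeuti" ✓)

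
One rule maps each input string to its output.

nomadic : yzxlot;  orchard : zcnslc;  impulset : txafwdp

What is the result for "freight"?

qcptrs

The transformation: delete the last character, then shift every letter 11 places forward in the alphabet (wrapping around).
"freight" → "freigh" → "qcptrs".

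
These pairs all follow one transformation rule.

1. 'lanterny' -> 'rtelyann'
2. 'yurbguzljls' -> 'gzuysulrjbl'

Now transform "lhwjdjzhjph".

dzjlhhpwjjh

Each output is the input with this applied: take characters alternately from the front and the back (1st, last, 2nd, 2nd-last, ...), then move the last 3 characters to the front (rotate right by 3).
For "lhwjdjzhjph" the result is "dzjlhhpwjjh".
(Check on "lanterny": → "lyannrte" → "rtelyann" ✓)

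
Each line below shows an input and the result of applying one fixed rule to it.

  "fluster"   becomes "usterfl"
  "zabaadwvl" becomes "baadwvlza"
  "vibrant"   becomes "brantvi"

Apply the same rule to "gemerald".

Each output is the input with this applied: move the first 2 characters to the end (rotate left by 2).
For "gemerald" the result is "meraldge".

meraldge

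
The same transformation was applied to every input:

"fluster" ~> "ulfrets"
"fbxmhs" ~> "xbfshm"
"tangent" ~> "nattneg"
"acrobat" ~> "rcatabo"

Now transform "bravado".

The pattern: move the first 3 characters to the end (rotate left by 3), then reverse the string.
"bravado" → "vadobra" → "arbodav".

arbodav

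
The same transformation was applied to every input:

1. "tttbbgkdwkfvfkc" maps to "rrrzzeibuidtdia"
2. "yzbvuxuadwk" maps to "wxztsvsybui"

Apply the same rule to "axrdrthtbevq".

yvpbprfrzcto

The transformation: shift every letter 2 places backward in the alphabet (wrapping around).
Applying that to "axrdrthtbevq" gives "yvpbprfrzcto".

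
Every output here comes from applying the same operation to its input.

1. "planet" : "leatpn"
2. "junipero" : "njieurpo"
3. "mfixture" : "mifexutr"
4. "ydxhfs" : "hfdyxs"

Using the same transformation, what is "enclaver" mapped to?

eecavrnl

Looking at the pairs, the operation is to sort the characters into reverse alphabetical order, then swap the front and back halves of the string.
Applying that to "enclaver" gives "eecavrnl".
(Check on "junipero": → "urponjie" → "njieurpo" ✓)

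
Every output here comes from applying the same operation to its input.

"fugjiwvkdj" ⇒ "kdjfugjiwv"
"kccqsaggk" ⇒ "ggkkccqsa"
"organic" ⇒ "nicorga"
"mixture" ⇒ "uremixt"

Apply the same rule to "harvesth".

sthharve

Rule — move the last 3 characters to the front (rotate right by 3).
So "harvesth" becomes "sthharve".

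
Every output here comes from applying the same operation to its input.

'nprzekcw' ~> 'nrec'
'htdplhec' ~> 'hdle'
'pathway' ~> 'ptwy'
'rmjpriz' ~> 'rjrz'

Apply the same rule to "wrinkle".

The pattern: keep every other character starting from the first (positions 1st, 3rd, 5th, ...).
Applying that to "wrinkle" gives "wike".

wike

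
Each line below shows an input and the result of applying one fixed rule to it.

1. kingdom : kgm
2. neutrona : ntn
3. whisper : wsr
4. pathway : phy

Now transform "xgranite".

In each case the input is transformed by: keep one character in every 3, starting at position 1 (positions 1st, 4th, 7th, ...).
Applying that to "xgranite" gives "xat".

xat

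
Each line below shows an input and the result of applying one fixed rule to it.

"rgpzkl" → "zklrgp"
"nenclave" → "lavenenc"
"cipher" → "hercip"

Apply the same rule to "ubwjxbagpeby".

agpebyubwjxb

The pattern: swap the front and back halves of the string.
Applying that to "ubwjxbagpeby" gives "agpebyubwjxb".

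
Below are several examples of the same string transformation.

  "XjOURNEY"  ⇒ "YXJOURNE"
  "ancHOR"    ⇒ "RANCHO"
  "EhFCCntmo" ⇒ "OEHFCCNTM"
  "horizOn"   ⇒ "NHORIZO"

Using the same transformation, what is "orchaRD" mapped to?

The transformation: move the last character to the front, then convert every letter to uppercase.
So "orchaRD" becomes "DORCHAR".

DORCHAR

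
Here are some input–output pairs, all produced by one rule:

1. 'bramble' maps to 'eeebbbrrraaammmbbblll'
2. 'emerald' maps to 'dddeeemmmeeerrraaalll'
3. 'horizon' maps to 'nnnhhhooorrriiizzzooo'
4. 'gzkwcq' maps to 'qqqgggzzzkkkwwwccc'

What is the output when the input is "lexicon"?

nnnllleeexxxiiicccooo

The transformation: move the last character to the front, then repeat every character 3 times.
Applying that to "lexicon" gives "nnnllleeexxxiiicccooo".
(Check on "horizon": → "nhorizo" → "nnnhhhooorrriiizzzooo" ✓)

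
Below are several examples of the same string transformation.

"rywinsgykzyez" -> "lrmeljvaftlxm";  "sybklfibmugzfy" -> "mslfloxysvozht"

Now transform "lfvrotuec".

hrpysiebg

In each case the input is transformed by: shift every letter 13 places forward in the alphabet (wrapping around) — i.e. ROT13, then move the last 3 characters to the front (rotate right by 3).
For "lfvrotuec" the result is "hrpysiebg".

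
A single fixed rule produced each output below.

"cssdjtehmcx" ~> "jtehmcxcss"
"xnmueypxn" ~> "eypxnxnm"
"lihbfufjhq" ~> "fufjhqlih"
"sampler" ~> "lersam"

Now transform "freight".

ghtfre

The pattern: move the first 3 characters to the end (rotate left by 3), then delete the first character.
Applying that to "freight" gives "ghtfre".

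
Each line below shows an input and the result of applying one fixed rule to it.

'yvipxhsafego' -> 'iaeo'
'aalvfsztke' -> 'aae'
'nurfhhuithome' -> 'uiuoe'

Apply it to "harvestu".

aeu

Each output is the input with this applied: swap each adjacent pair of characters (1↔2, 3↔4, ...), then keep only the vowels.
Applying both steps to "harvestu": "ahvrseut", then "aeu".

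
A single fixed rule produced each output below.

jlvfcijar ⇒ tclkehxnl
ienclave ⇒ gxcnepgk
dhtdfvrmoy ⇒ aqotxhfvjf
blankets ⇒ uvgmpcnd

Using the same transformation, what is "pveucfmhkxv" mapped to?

In each case the input is transformed by: shift every letter 2 places forward in the alphabet (wrapping around), then reverse the string.
Doing the same to "pveucfmhkxv": "xzmjohewgxr".

xzmjohewgxr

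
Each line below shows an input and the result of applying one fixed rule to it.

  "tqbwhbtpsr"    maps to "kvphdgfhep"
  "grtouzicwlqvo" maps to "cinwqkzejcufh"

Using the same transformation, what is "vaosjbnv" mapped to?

The rule is to shift every letter 12 places backward in the alphabet (wrapping around), then move the first 3 characters to the end (rotate left by 3).
Working it through for "vaosjbnv": intermediate "jocgxpbj", final "gxpbjjoc".

gxpbjjoc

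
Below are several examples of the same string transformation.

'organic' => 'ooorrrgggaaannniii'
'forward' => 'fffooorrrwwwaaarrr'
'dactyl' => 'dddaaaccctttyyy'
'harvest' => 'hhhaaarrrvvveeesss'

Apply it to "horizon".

hhhooorrriiizzzooo

What's happening: delete the last character, then repeat every character 3 times.
Doing the same to "horizon": "hhhooorrriiizzzooo".
(Check on "organic": → "organi" → "ooorrrgggaaannniii" ✓)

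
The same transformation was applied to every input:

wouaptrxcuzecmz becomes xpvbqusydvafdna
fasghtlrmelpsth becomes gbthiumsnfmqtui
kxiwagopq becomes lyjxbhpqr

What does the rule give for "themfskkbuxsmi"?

uifngtllcvytnj

The rule is to shift every letter 1 place forward in the alphabet (wrapping around).
Applying that to "themfskkbuxsmi" gives "uifngtllcvytnj".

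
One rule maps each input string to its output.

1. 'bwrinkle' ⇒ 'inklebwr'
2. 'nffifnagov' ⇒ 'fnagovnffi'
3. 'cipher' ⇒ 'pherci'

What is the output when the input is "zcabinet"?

The transformation: move the last character to the front, then swap the front and back halves of the string.
Working it through for "zcabinet": intermediate "tzcabine", final "binetzca".

binetzca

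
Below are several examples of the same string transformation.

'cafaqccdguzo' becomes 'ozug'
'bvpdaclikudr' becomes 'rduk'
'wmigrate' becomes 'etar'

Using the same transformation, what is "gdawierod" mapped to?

The pattern: reverse the string, then keep only the first 4 characters.
Applying both steps to "gdawierod": "doreiwadg", then "dore".
(Check on "bvpdaclikudr": → "rdukilcadpvb" → "rduk" ✓)

dore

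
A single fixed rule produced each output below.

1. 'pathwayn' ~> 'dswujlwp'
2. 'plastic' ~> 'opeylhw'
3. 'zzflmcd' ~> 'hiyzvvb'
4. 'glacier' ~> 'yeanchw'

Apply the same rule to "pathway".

dswulwp

The rule is to shift every letter 4 places backward in the alphabet (wrapping around), then move the first 3 characters to the end (rotate left by 3).
For "pathway", step one produces "lwpdswu"; step two turns that into "dswulwp".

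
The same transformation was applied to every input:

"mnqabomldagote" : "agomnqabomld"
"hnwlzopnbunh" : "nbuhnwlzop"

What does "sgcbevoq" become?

bevsgc

What's happening: delete the last 2 characters, then move the last 3 characters to the front (rotate right by 3).
For "sgcbevoq", step one produces "sgcbev"; step two turns that into "bevsgc".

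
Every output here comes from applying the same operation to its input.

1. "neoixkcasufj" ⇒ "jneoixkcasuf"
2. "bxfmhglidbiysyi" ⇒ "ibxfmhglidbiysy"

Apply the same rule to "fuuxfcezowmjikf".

ffuuxfcezowmjik

Each output is the input with this applied: move the last character to the front.
For "fuuxfcezowmjikf" the result is "ffuuxfcezowmjik".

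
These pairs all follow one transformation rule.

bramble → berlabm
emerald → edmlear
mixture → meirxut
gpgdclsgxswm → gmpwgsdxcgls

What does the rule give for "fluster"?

frleuts

The transformation: take characters alternately from the front and the back (1st, last, 2nd, 2nd-last, ...).
For "fluster" the result is "frleuts".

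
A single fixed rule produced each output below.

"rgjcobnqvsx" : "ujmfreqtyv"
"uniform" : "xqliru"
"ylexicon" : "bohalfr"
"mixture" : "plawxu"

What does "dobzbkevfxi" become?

grecenhyia

Looking at the pairs, the operation is to shift every letter 3 places forward in the alphabet (wrapping around), then delete the last character.
Starting from "dobzbkevfxi": after the first operation, "grecenhyial"; after the second, "grecenhyia".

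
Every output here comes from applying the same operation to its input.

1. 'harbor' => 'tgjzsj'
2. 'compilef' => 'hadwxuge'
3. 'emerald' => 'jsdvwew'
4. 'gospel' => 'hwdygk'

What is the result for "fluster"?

The transformation: move the first 3 characters to the end (rotate left by 3), then shift every letter 8 places backward in the alphabet (wrapping around).
For "fluster", step one produces "sterflu"; step two turns that into "klwjxdm".

klwjxdm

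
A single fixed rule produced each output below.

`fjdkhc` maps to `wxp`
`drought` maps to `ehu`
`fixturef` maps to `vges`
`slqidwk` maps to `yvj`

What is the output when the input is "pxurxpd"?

kec

What's happening: keep every other character starting from the second (positions 2nd, 4th, 6th, ...), then shift every letter 13 places forward in the alphabet (wrapping around) — i.e. ROT13.
So "pxurxpd" becomes "kec".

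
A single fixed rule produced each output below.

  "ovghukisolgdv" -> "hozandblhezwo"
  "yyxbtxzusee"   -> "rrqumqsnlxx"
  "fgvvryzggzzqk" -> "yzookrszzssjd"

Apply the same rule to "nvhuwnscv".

goanpglvo

What's happening: shift every letter 7 places backward in the alphabet (wrapping around).
So "nvhuwnscv" becomes "goanpglvo".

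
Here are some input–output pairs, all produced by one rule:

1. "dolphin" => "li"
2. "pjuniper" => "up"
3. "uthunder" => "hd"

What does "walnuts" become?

lt

The pattern: keep one character in every 3, starting at position 3 (positions 3rd, 6th, 9th, ...).
On "walnuts" that produces "lt".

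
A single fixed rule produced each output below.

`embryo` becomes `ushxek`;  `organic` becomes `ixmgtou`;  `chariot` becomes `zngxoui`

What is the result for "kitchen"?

Each output is the input with this applied: swap the first and last characters, then shift every letter 6 places forward in the alphabet (wrapping around).
Applying both steps to "kitchen": "nitchek", then "tozinkq".

tozinkq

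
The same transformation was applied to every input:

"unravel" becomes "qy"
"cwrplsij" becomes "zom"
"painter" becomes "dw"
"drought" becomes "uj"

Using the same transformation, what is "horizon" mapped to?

rc

What's happening: shift every letter 3 places forward in the alphabet (wrapping around), then keep one character in every 3, starting at position 2 (positions 2nd, 5th, 8th, ...).
"horizon" → "krulcrq" → "rc".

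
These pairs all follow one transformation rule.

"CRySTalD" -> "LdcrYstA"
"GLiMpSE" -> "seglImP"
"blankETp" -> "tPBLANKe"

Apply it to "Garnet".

In each case the input is transformed by: move the last 2 characters to the front (rotate right by 2), then flip the case of every letter.
On "Garnet": the first step gives "etGarn", and the second then gives "ETgARN".
(Check on "GLiMpSE": → "SEGLiMp" → "seglImP" ✓)

ETgARN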